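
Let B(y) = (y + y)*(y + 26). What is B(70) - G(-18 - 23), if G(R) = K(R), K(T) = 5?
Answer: 13435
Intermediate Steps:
B(y) = 2*y*(26 + y) (B(y) = (2*y)*(26 + y) = 2*y*(26 + y))
G(R) = 5
B(70) - G(-18 - 23) = 2*70*(26 + 70) - 1*5 = 2*70*96 - 5 = 13440 - 5 = 13435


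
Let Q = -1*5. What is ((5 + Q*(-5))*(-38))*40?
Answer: -45600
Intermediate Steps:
Q = -5
((5 + Q*(-5))*(-38))*40 = ((5 - 5*(-5))*(-38))*40 = ((5 + 25)*(-38))*40 = (30*(-38))*40 = -1140*40 = -45600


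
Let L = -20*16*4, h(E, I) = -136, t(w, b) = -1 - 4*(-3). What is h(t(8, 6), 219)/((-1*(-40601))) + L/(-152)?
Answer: 6493576/771419 ≈ 8.4177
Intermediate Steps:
t(w, b) = 11 (t(w, b) = -1 + 12 = 11)
L = -1280 (L = -320*4 = -1280)
h(t(8, 6), 219)/((-1*(-40601))) + L/(-152) = -136/((-1*(-40601))) - 1280/(-152) = -136/40601 - 1280*(-1/152) = -136*1/40601 + 160/19 = -136/40601 + 160/19 = 6493576/771419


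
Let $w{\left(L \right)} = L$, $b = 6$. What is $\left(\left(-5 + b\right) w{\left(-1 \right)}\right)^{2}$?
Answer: $1$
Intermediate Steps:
$\left(\left(-5 + b\right) w{\left(-1 \right)}\right)^{2} = \left(\left(-5 + 6\right) \left(-1\right)\right)^{2} = \left(1 \left(-1\right)\right)^{2} = \left(-1\right)^{2} = 1$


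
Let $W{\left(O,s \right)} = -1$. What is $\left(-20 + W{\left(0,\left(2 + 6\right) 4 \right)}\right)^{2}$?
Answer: $441$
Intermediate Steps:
$\left(-20 + W{\left(0,\left(2 + 6\right) 4 \right)}\right)^{2} = \left(-20 - 1\right)^{2} = \left(-21\right)^{2} = 441$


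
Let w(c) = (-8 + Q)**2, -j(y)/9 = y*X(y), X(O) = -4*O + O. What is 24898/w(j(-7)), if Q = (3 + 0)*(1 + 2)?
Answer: 24898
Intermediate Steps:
X(O) = -3*O
Q = 9 (Q = 3*3 = 9)
j(y) = 27*y**2 (j(y) = -9*y*(-3*y) = -(-27)*y**2 = 27*y**2)
w(c) = 1 (w(c) = (-8 + 9)**2 = 1**2 = 1)
24898/w(j(-7)) = 24898/1 = 24898*1 = 24898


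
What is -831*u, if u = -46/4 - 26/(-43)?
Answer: 778647/86 ≈ 9054.0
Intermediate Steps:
u = -937/86 (u = -46*¼ - 26*(-1/43) = -23/2 + 26/43 = -937/86 ≈ -10.895)
-831*u = -831*(-937/86) = 778647/86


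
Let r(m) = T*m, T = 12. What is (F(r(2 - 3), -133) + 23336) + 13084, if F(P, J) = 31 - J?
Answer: 36584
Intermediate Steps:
r(m) = 12*m
(F(r(2 - 3), -133) + 23336) + 13084 = ((31 - 1*(-133)) + 23336) + 13084 = ((31 + 133) + 23336) + 13084 = (164 + 23336) + 13084 = 23500 + 13084 = 36584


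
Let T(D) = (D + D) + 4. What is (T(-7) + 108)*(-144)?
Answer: -14112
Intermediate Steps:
T(D) = 4 + 2*D (T(D) = 2*D + 4 = 4 + 2*D)
(T(-7) + 108)*(-144) = ((4 + 2*(-7)) + 108)*(-144) = ((4 - 14) + 108)*(-144) = (-10 + 108)*(-144) = 98*(-144) = -14112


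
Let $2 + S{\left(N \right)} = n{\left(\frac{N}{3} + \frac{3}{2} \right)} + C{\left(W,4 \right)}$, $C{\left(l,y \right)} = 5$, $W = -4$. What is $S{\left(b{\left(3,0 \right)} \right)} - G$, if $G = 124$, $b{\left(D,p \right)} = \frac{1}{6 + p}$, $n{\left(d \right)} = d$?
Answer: $- \frac{1075}{9} \approx -119.44$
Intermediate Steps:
$S{\left(N \right)} = \frac{9}{2} + \frac{N}{3}$ ($S{\left(N \right)} = -2 + \left(\left(\frac{N}{3} + \frac{3}{2}\right) + 5\right) = -2 + \left(\left(\frac{3}{2} + \frac{N}{3}\right) + 5\right) = -2 + \left(\frac{13}{2} + \frac{N}{3}\right) = \frac{9}{2} + \frac{N}{3}$)
$S{\left(b{\left(3,0 \right)} \right)} - G = \left(\frac{9}{2} + \frac{1}{3 \left(6 + 0\right)}\right) - 124 = \left(\frac{9}{2} + \frac{1}{3 \cdot 6}\right) - 124 = \left(\frac{9}{2} + \frac{1}{3} \cdot \frac{1}{6}\right) - 124 = \left(\frac{9}{2} + \frac{1}{18}\right) - 124 = \frac{41}{9} - 124 = - \frac{1075}{9}$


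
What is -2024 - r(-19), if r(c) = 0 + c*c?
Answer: -2385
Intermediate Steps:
r(c) = c² (r(c) = 0 + c² = c²)
-2024 - r(-19) = -2024 - 1*(-19)² = -2024 - 1*361 = -2024 - 361 = -2385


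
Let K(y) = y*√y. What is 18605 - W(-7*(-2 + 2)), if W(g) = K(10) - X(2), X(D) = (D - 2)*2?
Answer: 18605 - 10*√10 ≈ 18573.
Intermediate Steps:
K(y) = y^(3/2)
X(D) = -4 + 2*D (X(D) = (-2 + D)*2 = -4 + 2*D)
W(g) = 10*√10 (W(g) = 10^(3/2) - (-4 + 2*2) = 10*√10 - (-4 + 4) = 10*√10 - 1*0 = 10*√10 + 0 = 10*√10)
18605 - W(-7*(-2 + 2)) = 18605 - 10*√10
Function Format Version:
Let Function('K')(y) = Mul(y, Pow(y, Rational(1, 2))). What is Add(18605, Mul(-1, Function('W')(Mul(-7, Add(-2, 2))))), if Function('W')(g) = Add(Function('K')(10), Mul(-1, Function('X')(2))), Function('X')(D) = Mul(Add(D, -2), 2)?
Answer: Add(18605, Mul(-10, Pow(10, Rational(1, 2)))) ≈ 18573.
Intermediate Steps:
Function('K')(y) = Pow(y, Rational(3, 2))
Function('X')(D) = Add(-4, Mul(2, D)) (Function('X')(D) = Mul(Add(-2, D), 2) = Add(-4, Mul(2, D)))
Function('W')(g) = Mul(10, Pow(10, Rational(1, 2))) (Function('W')(g) = Add(Pow(10, Rational(3, 2)), Mul(-1, Add(-4, Mul(2, 2)))) = Add(Mul(10, Pow(10, Rational(1, 2))), Mul(-1, Add(-4, 4))) = Add(Mul(10, Pow(10, Rational(1, 2))), Mul(-1, 0)) = Add(Mul(10, Pow(10, Rational(1, 2))), 0) = Mul(10, Pow(10, Rational(1, 2))))
Add(18605, Mul(-1, Function('W')(Mul(-7, Add(-2, 2))))) = Add(18605, Mul(-1, Mul(10, Pow(10, Rational(1, 2))))) = Add(18605, Mul(-10, Pow(10, Rational(1, 2))))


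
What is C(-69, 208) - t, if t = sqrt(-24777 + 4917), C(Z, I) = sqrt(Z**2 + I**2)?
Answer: 5*sqrt(1921) - 2*I*sqrt(4965) ≈ 219.15 - 140.93*I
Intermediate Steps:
C(Z, I) = sqrt(I**2 + Z**2)
t = 2*I*sqrt(4965) (t = sqrt(-19860) = 2*I*sqrt(4965) ≈ 140.93*I)
C(-69, 208) - t = sqrt(208**2 + (-69)**2) - 2*I*sqrt(4965) = sqrt(43264 + 4761) - 2*I*sqrt(4965) = sqrt(48025) - 2*I*sqrt(4965) = 5*sqrt(1921) - 2*I*sqrt(4965)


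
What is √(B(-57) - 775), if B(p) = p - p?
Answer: 5*I*√31 ≈ 27.839*I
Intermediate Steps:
B(p) = 0
√(B(-57) - 775) = √(0 - 775) = √(-775) = 5*I*√31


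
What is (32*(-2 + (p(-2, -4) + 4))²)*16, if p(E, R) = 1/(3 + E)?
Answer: 4608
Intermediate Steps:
(32*(-2 + (p(-2, -4) + 4))²)*16 = (32*(-2 + (1/(3 - 2) + 4))²)*16 = (32*(-2 + (1/1 + 4))²)*16 = (32*(-2 + (1 + 4))²)*16 = (32*(-2 + 5)²)*16 = (32*3²)*16 = (32*9)*16 = 288*16 = 4608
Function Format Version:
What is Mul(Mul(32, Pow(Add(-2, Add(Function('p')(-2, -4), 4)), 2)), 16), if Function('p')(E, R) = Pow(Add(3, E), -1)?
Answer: 4608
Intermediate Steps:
Mul(Mul(32, Pow(Add(-2, Add(Function('p')(-2, -4), 4)), 2)), 16) = Mul(Mul(32, Pow(Add(-2, Add(Pow(Add(3, -2), -1), 4)), 2)), 16) = Mul(Mul(32, Pow(Add(-2, Add(Pow(1, -1), 4)), 2)), 16) = Mul(Mul(32, Pow(Add(-2, Add(1, 4)), 2)), 16) = Mul(Mul(32, Pow(Add(-2, 5), 2)), 16) = Mul(Mul(32, Pow(3, 2)), 16) = Mul(Mul(32, 9), 16) = Mul(288, 16) = 4608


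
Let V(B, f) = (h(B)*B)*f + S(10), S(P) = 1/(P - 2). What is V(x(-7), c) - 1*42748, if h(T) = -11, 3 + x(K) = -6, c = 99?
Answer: -263575/8 ≈ -32947.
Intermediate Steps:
S(P) = 1/(-2 + P)
x(K) = -9 (x(K) = -3 - 6 = -9)
V(B, f) = ⅛ - 11*B*f (V(B, f) = (-11*B)*f + 1/(-2 + 10) = -11*B*f + 1/8 = -11*B*f + ⅛ = ⅛ - 11*B*f)
V(x(-7), c) - 1*42748 = (⅛ - 11*(-9)*99) - 1*42748 = (⅛ + 9801) - 42748 = 78409/8 - 42748 = -263575/8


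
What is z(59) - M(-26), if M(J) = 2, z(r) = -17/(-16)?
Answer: -15/16 ≈ -0.93750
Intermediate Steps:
z(r) = 17/16 (z(r) = -17*(-1/16) = 17/16)
z(59) - M(-26) = 17/16 - 1*2 = 17/16 - 2 = -15/16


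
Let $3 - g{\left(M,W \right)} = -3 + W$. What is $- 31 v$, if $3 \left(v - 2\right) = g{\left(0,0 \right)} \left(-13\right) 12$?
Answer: $9610$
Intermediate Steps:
$g{\left(M,W \right)} = 6 - W$ ($g{\left(M,W \right)} = 3 - \left(-3 + W\right) = 6 - W$)
$v = -310$ ($v = 2 + \frac{\left(6 - 0\right) \left(-13\right) 12}{3} = 2 + \frac{\left(6 + 0\right) \left(-13\right) 12}{3} = 2 + \frac{6 \left(-13\right) 12}{3} = 2 + \frac{\left(-78\right) 12}{3} = 2 + \frac{1}{3} \left(-936\right) = 2 - 312 = -310$)
$- 31 v = \left(-31\right) \left(-310\right) = 9610$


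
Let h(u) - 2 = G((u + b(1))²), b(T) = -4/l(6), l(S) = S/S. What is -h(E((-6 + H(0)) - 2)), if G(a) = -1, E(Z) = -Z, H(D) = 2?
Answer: -1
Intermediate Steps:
l(S) = 1
b(T) = -4 (b(T) = -4/1 = -4*1 = -4)
h(u) = 1 (h(u) = 2 - 1 = 1)
-h(E((-6 + H(0)) - 2)) = -1*1 = -1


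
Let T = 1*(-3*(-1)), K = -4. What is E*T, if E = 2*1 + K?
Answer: -6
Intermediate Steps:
T = 3 (T = 1*3 = 3)
E = -2 (E = 2*1 - 4 = 2 - 4 = -2)
E*T = -2*3 = -6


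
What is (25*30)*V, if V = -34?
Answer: -25500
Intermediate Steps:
(25*30)*V = (25*30)*(-34) = 750*(-34) = -25500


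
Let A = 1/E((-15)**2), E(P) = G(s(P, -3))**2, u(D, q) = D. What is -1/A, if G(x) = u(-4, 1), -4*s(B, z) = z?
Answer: -16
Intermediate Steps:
s(B, z) = -z/4
G(x) = -4
E(P) = 16 (E(P) = (-4)**2 = 16)
A = 1/16 ≈ 0.062500
-1/A = -1/1/16 = -1*16 = -16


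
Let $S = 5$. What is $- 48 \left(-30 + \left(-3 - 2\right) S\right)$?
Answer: $2640$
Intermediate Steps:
$- 48 \left(-30 + \left(-3 - 2\right) S\right) = - 48 \left(-30 + \left(-3 - 2\right) 5\right) = - 48 \left(-30 - 25\right) = \left(-48\right) \left(-55\right) = 2640$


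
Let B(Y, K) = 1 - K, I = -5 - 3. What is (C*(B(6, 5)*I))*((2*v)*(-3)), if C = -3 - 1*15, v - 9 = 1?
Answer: 34560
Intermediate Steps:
I = -8
v = 10 (v = 9 + 1 = 10)
C = -18 (C = -3 - 15 = -18)
(C*(B(6, 5)*I))*((2*v)*(-3)) = (-18*(1 - 1*5)*(-8))*((2*10)*(-3)) = (-18*(1 - 5)*(-8))*(20*(-3)) = -(-72)*(-8)*(-60) = -18*32*(-60) = -576*(-60) = 34560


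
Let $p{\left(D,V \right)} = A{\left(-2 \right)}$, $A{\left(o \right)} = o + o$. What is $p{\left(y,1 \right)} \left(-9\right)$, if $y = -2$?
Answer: $36$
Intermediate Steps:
$A{\left(o \right)} = 2 o$
$p{\left(D,V \right)} = -4$ ($p{\left(D,V \right)} = 2 \left(-2\right) = -4$)
$p{\left(y,1 \right)} \left(-9\right) = \left(-4\right) \left(-9\right) = 36$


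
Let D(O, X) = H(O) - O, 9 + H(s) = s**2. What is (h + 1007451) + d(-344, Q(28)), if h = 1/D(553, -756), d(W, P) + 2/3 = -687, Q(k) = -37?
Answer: 307311487211/305247 ≈ 1.0068e+6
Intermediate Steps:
H(s) = -9 + s**2
d(W, P) = -2063/3 (d(W, P) = -2/3 - 687 = -2063/3)
D(O, X) = -9 + O**2 - O (D(O, X) = (-9 + O**2) - O = -9 + O**2 - O)
h = 1/305247 (h = 1/(-9 + 553**2 - 1*553) = 1/(-9 + 305809 - 553) = 1/305247 ≈ 3.2760e-6)
(h + 1007451) + d(-344, Q(28)) = (1/305247 + 1007451) - 2063/3 = 307521395398/305247 - 2063/3 = 307311487211/305247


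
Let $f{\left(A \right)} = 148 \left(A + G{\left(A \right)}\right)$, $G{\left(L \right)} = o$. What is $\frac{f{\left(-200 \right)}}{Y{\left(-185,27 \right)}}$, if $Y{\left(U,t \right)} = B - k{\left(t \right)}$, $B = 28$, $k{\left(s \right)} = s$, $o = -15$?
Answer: $-31820$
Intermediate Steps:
$G{\left(L \right)} = -15$
$f{\left(A \right)} = -2220 + 148 A$ ($f{\left(A \right)} = 148 \left(A - 15\right) = 148 \left(-15 + A\right) = -2220 + 148 A$)
$Y{\left(U,t \right)} = 28 - t$
$\frac{f{\left(-200 \right)}}{Y{\left(-185,27 \right)}} = \frac{-2220 + 148 \left(-200\right)}{28 - 27} = \frac{-2220 - 29600}{28 - 27} = - \frac{31820}{1} = \left(-31820\right) 1 = -31820$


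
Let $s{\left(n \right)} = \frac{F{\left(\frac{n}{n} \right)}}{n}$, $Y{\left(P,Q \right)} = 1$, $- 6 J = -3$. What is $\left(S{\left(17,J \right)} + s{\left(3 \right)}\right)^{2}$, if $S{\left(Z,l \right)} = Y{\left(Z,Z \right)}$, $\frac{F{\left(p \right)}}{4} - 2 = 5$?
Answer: $\frac{961}{9} \approx 106.78$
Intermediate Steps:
$J = \frac{1}{2}$ ($J = \left(- \frac{1}{6}\right) \left(-3\right) = \frac{1}{2} \approx 0.5$)
$F{\left(p \right)} = 28$ ($F{\left(p \right)} = 8 + 4 \cdot 5 = 8 + 20 = 28$)
$S{\left(Z,l \right)} = 1$
$s{\left(n \right)} = \frac{28}{n}$
$\left(S{\left(17,J \right)} + s{\left(3 \right)}\right)^{2} = \left(1 + \frac{28}{3}\right)^{2} = \left(\frac{31}{3}\right)^{2} = \frac{961}{9}$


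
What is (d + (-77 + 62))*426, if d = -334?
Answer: -148674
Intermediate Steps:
(d + (-77 + 62))*426 = (-334 + (-77 + 62))*426 = (-334 - 15)*426 = -349*426 = -148674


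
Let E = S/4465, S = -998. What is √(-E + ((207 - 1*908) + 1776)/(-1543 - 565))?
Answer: I*√6344050408005/4706110 ≈ 0.53521*I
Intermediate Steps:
E = -998/4465 ≈ -0.22352
√(-E + ((207 - 1*908) + 1776)/(-1543 - 565)) = √(-1*(-998/4465) + ((207 - 1*908) + 1776)/(-1543 - 565)) = √(998/4465 + ((207 - 908) + 1776)/(-2108)) = √(998/4465 + (-701 + 1776)*(-1/2108)) = √(998/4465 + 1075*(-1/2108)) = √(998/4465 - 1075/2108) = √(-2696091/9412220) = I*√6344050408005/4706110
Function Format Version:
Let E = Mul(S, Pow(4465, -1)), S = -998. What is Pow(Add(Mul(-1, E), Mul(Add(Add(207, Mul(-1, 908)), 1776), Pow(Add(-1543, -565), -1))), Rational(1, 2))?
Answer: Mul(Rational(1, 4706110), I, Pow(6344050408005, Rational(1, 2))) ≈ Mul(0.53521, I)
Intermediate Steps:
E = Rational(-998, 4465) (E = Mul(-998, Pow(4465, -1)) = Mul(-998, Rational(1, 4465)) = Rational(-998, 4465) ≈ -0.22352)
Pow(Add(Mul(-1, E), Mul(Add(Add(207, Mul(-1, 908)), 1776), Pow(Add(-1543, -565), -1))), Rational(1, 2)) = Pow(Add(Mul(-1, Rational(-998, 4465)), Mul(Add(Add(207, Mul(-1, 908)), 1776), Pow(Add(-1543, -565), -1))), Rational(1, 2)) = Pow(Add(Rational(998, 4465), Mul(Add(Add(207, -908), 1776), Pow(-2108, -1))), Rational(1, 2)) = Pow(Add(Rational(998, 4465), Mul(Add(-701, 1776), Rational(-1, 2108))), Rational(1, 2)) = Pow(Add(Rational(998, 4465), Mul(1075, Rational(-1, 2108))), Rational(1, 2)) = Pow(Add(Rational(998, 4465), Rational(-1075, 2108)), Rational(1, 2)) = Pow(Rational(-2696091, 9412220), Rational(1, 2)) = Mul(Rational(1, 4706110), I, Pow(6344050408005, Rational(1, 2)))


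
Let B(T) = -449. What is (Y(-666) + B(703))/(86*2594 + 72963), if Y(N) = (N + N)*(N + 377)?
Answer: 384499/296047 ≈ 1.2988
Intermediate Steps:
Y(N) = 2*N*(377 + N) (Y(N) = (2*N)*(377 + N) = 2*N*(377 + N))
(Y(-666) + B(703))/(86*2594 + 72963) = (2*(-666)*(377 - 666) - 449)/(86*2594 + 72963) = (2*(-666)*(-289) - 449)/(223084 + 72963) = (384948 - 449)/296047 = 384499*(1/296047) = 384499/296047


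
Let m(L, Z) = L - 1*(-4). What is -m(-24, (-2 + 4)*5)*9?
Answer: 180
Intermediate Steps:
m(L, Z) = 4 + L (m(L, Z) = L + 4 = 4 + L)
-m(-24, (-2 + 4)*5)*9 = -(4 - 24)*9 = -(-20)*9 = -1*(-180) = 180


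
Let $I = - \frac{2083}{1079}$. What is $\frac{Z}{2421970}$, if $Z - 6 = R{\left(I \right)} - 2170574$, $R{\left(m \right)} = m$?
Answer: $- \frac{468408991}{522661126} \approx -0.8962$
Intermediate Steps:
$I = - \frac{2083}{1079}$ ($I = \left(-2083\right) \frac{1}{1079} = - \frac{2083}{1079} \approx -1.9305$)
$Z = - \frac{2342044955}{1079}$ ($Z = 6 - \frac{2342051429}{1079} = - \frac{2342044955}{1079} \approx -2.1706 \cdot 10^{6}$)
$\frac{Z}{2421970} = - \frac{2342044955}{1079 \cdot 2421970} = \left(- \frac{2342044955}{1079}\right) \frac{1}{2421970} = - \frac{468408991}{522661126}$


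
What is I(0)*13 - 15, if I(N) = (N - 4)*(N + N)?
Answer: -15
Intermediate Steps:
I(N) = 2*N*(-4 + N) (I(N) = (-4 + N)*(2*N) = 2*N*(-4 + N))
I(0)*13 - 15 = (2*0*(-4 + 0))*13 - 15 = (2*0*(-4))*13 - 15 = 0*13 - 15 = 0 - 15 = -15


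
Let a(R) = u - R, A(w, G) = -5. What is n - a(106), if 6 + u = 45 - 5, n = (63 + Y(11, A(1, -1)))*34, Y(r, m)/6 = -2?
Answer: 1806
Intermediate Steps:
Y(r, m) = -12 (Y(r, m) = 6*(-2) = -12)
n = 1734 (n = (63 - 12)*34 = 51*34 = 1734)
u = 34 (u = -6 + (45 - 5) = -6 + 40 = 34)
a(R) = 34 - R
n - a(106) = 1734 - (34 - 1*106) = 1734 - (34 - 106) = 1734 - 1*(-72) = 1734 + 72 = 1806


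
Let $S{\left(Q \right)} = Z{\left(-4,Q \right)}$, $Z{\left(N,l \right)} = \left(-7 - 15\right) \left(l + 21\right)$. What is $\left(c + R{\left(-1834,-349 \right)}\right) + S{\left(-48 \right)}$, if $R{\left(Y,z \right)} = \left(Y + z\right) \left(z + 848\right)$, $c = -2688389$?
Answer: $-3777112$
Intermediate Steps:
$Z{\left(N,l \right)} = -462 - 22 l$ ($Z{\left(N,l \right)} = - 22 \left(21 + l\right) = -462 - 22 l$)
$S{\left(Q \right)} = -462 - 22 Q$
$R{\left(Y,z \right)} = \left(848 + z\right) \left(Y + z\right)$ ($R{\left(Y,z \right)} = \left(Y + z\right) \left(848 + z\right) = \left(848 + z\right) \left(Y + z\right)$)
$\left(c + R{\left(-1834,-349 \right)}\right) + S{\left(-48 \right)} = \left(-2688389 + \left(\left(-349\right)^{2} + 848 \left(-1834\right) + 848 \left(-349\right) - -640066\right)\right) - -594 = \left(-2688389 + \left(121801 - 1555232 - 295952 + 640066\right)\right) + \left(-462 + 1056\right) = \left(-2688389 - 1089317\right) + 594 = -3777706 + 594 = -3777112$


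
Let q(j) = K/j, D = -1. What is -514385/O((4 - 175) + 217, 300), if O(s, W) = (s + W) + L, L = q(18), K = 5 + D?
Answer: -4629465/3116 ≈ -1485.7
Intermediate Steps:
K = 4 (K = 5 - 1 = 4)
q(j) = 4/j
L = 2/9 (L = 4/18 = 4*(1/18) = 2/9 ≈ 0.22222)
O(s, W) = 2/9 + W + s (O(s, W) = (s + W) + 2/9 = (W + s) + 2/9 = 2/9 + W + s)
-514385/O((4 - 175) + 217, 300) = -514385/(2/9 + 300 + ((4 - 175) + 217)) = -514385/(2/9 + 300 + (-171 + 217)) = -514385/(2/9 + 300 + 46) = -514385/3116/9 = -514385*9/3116 = -4629465/3116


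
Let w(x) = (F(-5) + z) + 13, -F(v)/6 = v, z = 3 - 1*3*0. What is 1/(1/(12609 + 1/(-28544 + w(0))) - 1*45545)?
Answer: -359331281/16365743164647 ≈ -2.1956e-5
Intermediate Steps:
z = 3 (z = 3 - 3*0 = 3 + 0 = 3)
F(v) = -6*v
w(x) = 46 (w(x) = (-6*(-5) + 3) + 13 = (30 + 3) + 13 = 33 + 13 = 46)
1/(1/(12609 + 1/(-28544 + w(0))) - 1*45545) = 1/(1/(12609 + 1/(-28544 + 46)) - 1*45545) = 1/(1/(12609 + 1/(-28498)) - 45545) = 1/(1/(12609 - 1/28498) - 45545) = 1/(1/(359331281/28498) - 45545) = 1/(28498/359331281 - 45545) = 1/(-16365743164647/359331281) = -359331281/16365743164647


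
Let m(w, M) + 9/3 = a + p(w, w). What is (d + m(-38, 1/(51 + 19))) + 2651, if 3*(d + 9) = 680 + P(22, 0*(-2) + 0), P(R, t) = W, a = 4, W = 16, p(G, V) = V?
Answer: 2837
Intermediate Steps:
P(R, t) = 16
d = 223 (d = -9 + (680 + 16)/3 = -9 + (⅓)*696 = -9 + 232 = 223)
m(w, M) = 1 + w (m(w, M) = -3 + (4 + w) = 1 + w)
(d + m(-38, 1/(51 + 19))) + 2651 = (223 + (1 - 38)) + 2651 = (223 - 37) + 2651 = 186 + 2651 = 2837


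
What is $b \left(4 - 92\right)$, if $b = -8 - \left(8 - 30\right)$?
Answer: $-1232$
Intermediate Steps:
$b = 14$ ($b = -8 - \left(8 - 30\right) = -8 - -22 = -8 + 22 = 14$)
$b \left(4 - 92\right) = 14 \left(4 - 92\right) = 14 \left(-88\right) = -1232$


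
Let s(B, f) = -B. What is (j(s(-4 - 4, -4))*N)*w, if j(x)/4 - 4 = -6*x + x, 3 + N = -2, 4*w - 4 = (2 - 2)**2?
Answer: 720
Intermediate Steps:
w = 1 (w = 1 + (2 - 2)**2/4 = 1 + (1/4)*0**2 = 1 + (1/4)*0 = 1 + 0 = 1)
N = -5 (N = -3 - 2 = -5)
j(x) = 16 - 20*x (j(x) = 16 + 4*(-6*x + x) = 16 + 4*(-5*x) = 16 - 20*x)
(j(s(-4 - 4, -4))*N)*w = ((16 - (-20)*(-4 - 4))*(-5))*1 = ((16 - (-20)*(-8))*(-5))*1 = ((16 - 20*8)*(-5))*1 = ((16 - 160)*(-5))*1 = -144*(-5)*1 = 720*1 = 720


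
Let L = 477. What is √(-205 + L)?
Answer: 4*√17 ≈ 16.492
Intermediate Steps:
√(-205 + L) = √(-205 + 477) = √272 = 4*√17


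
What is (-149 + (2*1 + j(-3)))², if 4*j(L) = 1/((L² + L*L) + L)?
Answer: 77774761/3600 ≈ 21604.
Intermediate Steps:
j(L) = 1/(4*(L + 2*L²)) (j(L) = 1/(4*((L² + L*L) + L)) = 1/(4*((L² + L²) + L)) = 1/(4*(2*L² + L)) = 1/(4*(L + 2*L²)))
(-149 + (2*1 + j(-3)))² = (-149 + (2*1 + (¼)/(-3*(1 + 2*(-3)))))² = (-149 + (2 + (¼)*(-⅓)/(1 - 6)))² = (-149 + (2 + (¼)*(-⅓)/(-5)))² = (-149 + (2 + (¼)*(-⅓)*(-⅕)))² = (-149 + (2 + 1/60))² = (-149 + 121/60)² = (-8819/60)² = 77774761/3600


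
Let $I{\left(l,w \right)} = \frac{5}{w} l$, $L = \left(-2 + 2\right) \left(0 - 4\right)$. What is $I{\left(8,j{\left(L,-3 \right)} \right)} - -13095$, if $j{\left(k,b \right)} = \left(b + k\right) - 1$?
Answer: $13085$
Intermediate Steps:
$L = 0$ ($L = 0 \left(-4\right) = 0$)
$j{\left(k,b \right)} = -1 + b + k$
$I{\left(l,w \right)} = \frac{5 l}{w}$
$I{\left(8,j{\left(L,-3 \right)} \right)} - -13095 = 5 \cdot 8 \frac{1}{-1 - 3 + 0} - -13095 = 5 \cdot 8 \frac{1}{-4} + 13095 = 5 \cdot 8 \left(- \frac{1}{4}\right) + 13095 = -10 + 13095 = 13085$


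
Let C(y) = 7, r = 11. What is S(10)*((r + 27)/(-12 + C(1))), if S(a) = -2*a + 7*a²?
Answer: -5168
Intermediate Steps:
S(10)*((r + 27)/(-12 + C(1))) = (10*(-2 + 7*10))*((11 + 27)/(-12 + 7)) = (10*(-2 + 70))*(38/(-5)) = (10*68)*(38*(-⅕)) = 680*(-38/5) = -5168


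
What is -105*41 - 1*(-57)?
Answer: -4248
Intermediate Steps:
-105*41 - 1*(-57) = -4305 + 57 = -4248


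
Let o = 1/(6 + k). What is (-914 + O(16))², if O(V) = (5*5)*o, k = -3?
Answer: 7382089/9 ≈ 8.2023e+5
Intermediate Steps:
o = ⅓ (o = 1/(6 - 3) = 1/3 = ⅓ ≈ 0.33333)
O(V) = 25/3 (O(V) = (5*5)*(⅓) = 25*(⅓) = 25/3)
(-914 + O(16))² = (-914 + 25/3)² = (-2717/3)² = 7382089/9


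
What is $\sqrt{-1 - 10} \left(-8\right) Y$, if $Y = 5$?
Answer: $- 40 i \sqrt{11} \approx - 132.67 i$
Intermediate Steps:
$\sqrt{-1 - 10} \left(-8\right) Y = \sqrt{-1 - 10} \left(-8\right) 5 = \sqrt{-11} \left(-8\right) 5 = i \sqrt{11} \left(-8\right) 5 = - 8 i \sqrt{11} \cdot 5 = - 40 i \sqrt{11}$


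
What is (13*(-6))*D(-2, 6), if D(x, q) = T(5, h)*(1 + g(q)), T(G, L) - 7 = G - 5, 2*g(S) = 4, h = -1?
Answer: -1638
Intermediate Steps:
g(S) = 2 (g(S) = (½)*4 = 2)
T(G, L) = 2 + G (T(G, L) = 7 + (G - 5) = 7 + (-5 + G) = 2 + G)
D(x, q) = 21 (D(x, q) = (2 + 5)*(1 + 2) = 7*3 = 21)
(13*(-6))*D(-2, 6) = (13*(-6))*21 = -78*21 = -1638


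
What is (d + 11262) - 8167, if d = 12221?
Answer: 15316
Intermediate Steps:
(d + 11262) - 8167 = (12221 + 11262) - 8167 = 23483 - 8167 = 15316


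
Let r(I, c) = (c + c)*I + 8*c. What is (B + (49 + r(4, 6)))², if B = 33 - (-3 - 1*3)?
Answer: 33856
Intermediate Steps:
r(I, c) = 8*c + 2*I*c (r(I, c) = (2*c)*I + 8*c = 2*I*c + 8*c = 8*c + 2*I*c)
B = 39 (B = 33 - (-3 - 3) = 33 - 1*(-6) = 33 + 6 = 39)
(B + (49 + r(4, 6)))² = (39 + (49 + 2*6*(4 + 4)))² = (39 + (49 + 2*6*8))² = (39 + (49 + 96))² = (39 + 145)² = 184² = 33856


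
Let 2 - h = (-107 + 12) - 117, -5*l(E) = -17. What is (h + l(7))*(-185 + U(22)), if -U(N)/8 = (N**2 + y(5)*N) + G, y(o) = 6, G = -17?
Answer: -5409999/5 ≈ -1.0820e+6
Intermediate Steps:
l(E) = 17/5 (l(E) = -1/5*(-17) = 17/5)
h = 214 (h = 2 - ((-107 + 12) - 117) = 2 - (-95 - 117) = 2 - 1*(-212) = 2 + 212 = 214)
U(N) = 136 - 48*N - 8*N**2 (U(N) = -8*((N**2 + 6*N) - 17) = -8*(-17 + N**2 + 6*N) = 136 - 48*N - 8*N**2)
(h + l(7))*(-185 + U(22)) = (214 + 17/5)*(-185 + (136 - 48*22 - 8*22**2)) = 1087*(-185 + (136 - 1056 - 8*484))/5 = 1087*(-185 + (136 - 1056 - 3872))/5 = 1087*(-185 - 4792)/5 = (1087/5)*(-4977) = -5409999/5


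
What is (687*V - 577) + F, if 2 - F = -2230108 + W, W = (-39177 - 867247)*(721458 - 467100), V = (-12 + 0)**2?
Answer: 230558524253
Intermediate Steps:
V = 144 (V = (-12)**2 = 144)
W = -230556195792 (W = -906424*254358 = -230556195792)
F = 230558425902 (F = 2 - (-2230108 - 230556195792) = 2 - 1*(-230558425900) = 2 + 230558425900 = 230558425902)
(687*V - 577) + F = (687*144 - 577) + 230558425902 = (98928 - 577) + 230558425902 = 98351 + 230558425902 = 230558524253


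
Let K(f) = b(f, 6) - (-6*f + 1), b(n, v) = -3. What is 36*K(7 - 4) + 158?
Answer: 662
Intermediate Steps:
K(f) = -4 + 6*f (K(f) = -3 - (-6*f + 1) = -3 - (1 - 6*f) = -3 + (-1 + 6*f) = -4 + 6*f)
36*K(7 - 4) + 158 = 36*(-4 + 6*(7 - 4)) + 158 = 36*(-4 + 6*3) + 158 = 36*(-4 + 18) + 158 = 36*14 + 158 = 504 + 158 = 662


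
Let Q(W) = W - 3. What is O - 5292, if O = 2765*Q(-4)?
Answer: -24647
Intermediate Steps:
Q(W) = -3 + W
O = -19355 (O = 2765*(-3 - 4) = 2765*(-7) = -19355)
O - 5292 = -19355 - 5292 = -24647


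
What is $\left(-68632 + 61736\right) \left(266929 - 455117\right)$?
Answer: $1297744448$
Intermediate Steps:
$\left(-68632 + 61736\right) \left(266929 - 455117\right) = \left(-6896\right) \left(-188188\right) = 1297744448$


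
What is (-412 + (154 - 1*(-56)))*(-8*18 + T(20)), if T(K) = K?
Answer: 25048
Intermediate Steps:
(-412 + (154 - 1*(-56)))*(-8*18 + T(20)) = (-412 + (154 - 1*(-56)))*(-8*18 + 20) = (-412 + (154 + 56))*(-144 + 20) = (-412 + 210)*(-124) = -202*(-124) = 25048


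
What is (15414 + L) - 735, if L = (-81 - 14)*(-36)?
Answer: 18099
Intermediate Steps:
L = 3420 (L = -95*(-36) = 3420)
(15414 + L) - 735 = (15414 + 3420) - 735 = 18834 - 735 = 18099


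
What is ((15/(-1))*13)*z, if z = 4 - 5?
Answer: 195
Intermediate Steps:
z = -1
((15/(-1))*13)*z = ((15/(-1))*13)*(-1) = ((15*(-1))*13)*(-1) = -15*13*(-1) = -195*(-1) = 195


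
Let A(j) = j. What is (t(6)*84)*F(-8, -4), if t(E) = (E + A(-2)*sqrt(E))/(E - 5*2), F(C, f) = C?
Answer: 1008 - 336*sqrt(6) ≈ 184.97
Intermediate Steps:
t(E) = (E - 2*sqrt(E))/(-10 + E) (t(E) = (E - 2*sqrt(E))/(E - 5*2) = (E - 2*sqrt(E))/(E - 10) = (E - 2*sqrt(E))/(-10 + E))
(t(6)*84)*F(-8, -4) = (((6 - 2*sqrt(6))/(-10 + 6))*84)*(-8) = (((6 - 2*sqrt(6))/(-4))*84)*(-8) = (-(6 - 2*sqrt(6))/4*84)*(-8) = ((-3/2 + sqrt(6)/2)*84)*(-8) = (-126 + 42*sqrt(6))*(-8) = 1008 - 336*sqrt(6)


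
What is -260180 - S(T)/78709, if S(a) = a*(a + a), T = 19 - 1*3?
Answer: -20478508132/78709 ≈ -2.6018e+5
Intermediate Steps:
T = 16 (T = 19 - 3 = 16)
S(a) = 2*a² (S(a) = a*(2*a) = 2*a²)
-260180 - S(T)/78709 = -260180 - 2*16²/78709 = -260180 - 2*256/78709 = -260180 - 512/78709 = -20478508132/78709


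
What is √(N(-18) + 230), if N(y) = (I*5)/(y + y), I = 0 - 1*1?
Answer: √8285/6 ≈ 15.170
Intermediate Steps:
I = -1 (I = 0 - 1 = -1)
N(y) = -5/(2*y) (N(y) = (-1*5)/(y + y) = -5*1/(2*y) = -5/(2*y))
√(N(-18) + 230) = √(-5/2/(-18) + 230) = √(-5/2*(-1/18) + 230) = √(5/36 + 230) = √(8285/36) = √8285/6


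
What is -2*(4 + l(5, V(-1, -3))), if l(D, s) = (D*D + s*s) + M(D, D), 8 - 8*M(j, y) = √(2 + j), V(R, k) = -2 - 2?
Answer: -92 + √7/4 ≈ -91.339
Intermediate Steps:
V(R, k) = -4
M(j, y) = 1 - √(2 + j)/8
l(D, s) = 1 + D² + s² - √(2 + D)/8 (l(D, s) = (D*D + s*s) + (1 - √(2 + D)/8) = (D² + s²) + (1 - √(2 + D)/8) = 1 + D² + s² - √(2 + D)/8)
-2*(4 + l(5, V(-1, -3))) = -2*(4 + (1 + 5² + (-4)² - √(2 + 5)/8)) = -2*(4 + (1 + 25 + 16 - √7/8)) = -2*(4 + (42 - √7/8)) = -2*(46 - √7/8) = -92 + √7/4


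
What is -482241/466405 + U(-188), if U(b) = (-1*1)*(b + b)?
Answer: 174886039/466405 ≈ 374.97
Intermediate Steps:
U(b) = -2*b
-482241/466405 + U(-188) = -482241/466405 - 2*(-188) = -482241*1/466405 + 376 = -482241/466405 + 376 = 174886039/466405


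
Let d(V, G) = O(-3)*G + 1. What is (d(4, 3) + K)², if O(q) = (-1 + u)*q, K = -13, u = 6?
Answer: 3249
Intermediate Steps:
O(q) = 5*q (O(q) = (-1 + 6)*q = 5*q)
d(V, G) = 1 - 15*G (d(V, G) = (5*(-3))*G + 1 = -15*G + 1 = 1 - 15*G)
(d(4, 3) + K)² = ((1 - 15*3) - 13)² = ((1 - 45) - 13)² = (-44 - 13)² = (-57)² = 3249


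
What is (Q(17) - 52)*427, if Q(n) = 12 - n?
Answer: -24339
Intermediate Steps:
(Q(17) - 52)*427 = ((12 - 1*17) - 52)*427 = ((12 - 17) - 52)*427 = (-5 - 52)*427 = -57*427 = -24339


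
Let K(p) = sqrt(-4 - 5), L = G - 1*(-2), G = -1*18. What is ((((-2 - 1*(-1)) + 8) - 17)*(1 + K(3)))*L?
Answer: 160 + 480*I ≈ 160.0 + 480.0*I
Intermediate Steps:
G = -18
L = -16 (L = -18 - 1*(-2) = -18 + 2 = -16)
K(p) = 3*I (K(p) = sqrt(-9) = 3*I)
((((-2 - 1*(-1)) + 8) - 17)*(1 + K(3)))*L = ((((-2 - 1*(-1)) + 8) - 17)*(1 + 3*I))*(-16) = ((((-2 + 1) + 8) - 17)*(1 + 3*I))*(-16) = (((-1 + 8) - 17)*(1 + 3*I))*(-16) = ((7 - 17)*(1 + 3*I))*(-16) = -10*(1 + 3*I)*(-16) = (-10 - 30*I)*(-16) = 160 + 480*I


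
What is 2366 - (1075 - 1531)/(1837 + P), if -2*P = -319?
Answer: 3149450/1331 ≈ 2366.2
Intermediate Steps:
P = 319/2 (P = -½*(-319) = 319/2 ≈ 159.50)
2366 - (1075 - 1531)/(1837 + P) = 2366 - (1075 - 1531)/(1837 + 319/2) = 2366 - (-456)/3993/2 = 2366 - (-456)*2/3993 = 2366 - 1*(-304/1331) = 2366 + 304/1331 = 3149450/1331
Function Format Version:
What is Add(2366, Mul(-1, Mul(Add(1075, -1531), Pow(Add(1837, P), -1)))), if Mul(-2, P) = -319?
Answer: Rational(3149450, 1331) ≈ 2366.2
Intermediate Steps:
P = Rational(319, 2) (P = Mul(Rational(-1, 2), -319) = Rational(319, 2) ≈ 159.50)
Add(2366, Mul(-1, Mul(Add(1075, -1531), Pow(Add(1837, P), -1)))) = Add(2366, Mul(-1, Mul(Add(1075, -1531), Pow(Add(1837, Rational(319, 2)), -1)))) = Add(2366, Mul(-1, Mul(-456, Pow(Rational(3993, 2), -1)))) = Add(2366, Mul(-1, Mul(-456, Rational(2, 3993)))) = Add(2366, Mul(-1, Rational(-304, 1331))) = Add(2366, Rational(304, 1331)) = Rational(3149450, 1331)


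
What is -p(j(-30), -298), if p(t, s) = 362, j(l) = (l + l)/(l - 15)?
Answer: -362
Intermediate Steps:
j(l) = 2*l/(-15 + l) (j(l) = (2*l)/(-15 + l) = 2*l/(-15 + l))
-p(j(-30), -298) = -1*362 = -362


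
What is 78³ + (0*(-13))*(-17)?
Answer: 474552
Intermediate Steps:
78³ + (0*(-13))*(-17) = 474552 + 0*(-17) = 474552 + 0 = 474552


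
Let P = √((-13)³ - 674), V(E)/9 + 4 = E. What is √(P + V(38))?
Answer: √(306 + 3*I*√319) ≈ 17.559 + 1.5257*I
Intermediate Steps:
V(E) = -36 + 9*E
P = 3*I*√319 (P = √(-2197 - 674) = √(-2871) = 3*I*√319 ≈ 53.582*I)
√(P + V(38)) = √(3*I*√319 + (-36 + 9*38)) = √(3*I*√319 + (-36 + 342)) = √(3*I*√319 + 306) = √(306 + 3*I*√319)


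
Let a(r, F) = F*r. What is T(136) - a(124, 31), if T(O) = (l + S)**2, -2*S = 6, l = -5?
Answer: -3780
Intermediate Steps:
S = -3 (S = -1/2*6 = -3)
T(O) = 64 (T(O) = (-5 - 3)**2 = (-8)**2 = 64)
T(136) - a(124, 31) = 64 - 31*124 = 64 - 1*3844 = 64 - 3844 = -3780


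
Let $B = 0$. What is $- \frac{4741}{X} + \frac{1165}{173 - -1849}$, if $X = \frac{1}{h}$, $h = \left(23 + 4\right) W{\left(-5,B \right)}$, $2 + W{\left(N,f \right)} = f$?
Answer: $\frac{517661473}{2022} \approx 2.5601 \cdot 10^{5}$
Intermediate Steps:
$W{\left(N,f \right)} = -2 + f$
$h = -54$ ($h = \left(23 + 4\right) \left(-2 + 0\right) = 27 \left(-2\right) = -54$)
$X = - \frac{1}{54}$ ($X = \frac{1}{-54} = - \frac{1}{54} \approx -0.018519$)
$- \frac{4741}{X} + \frac{1165}{173 - -1849} = - \frac{4741}{- \frac{1}{54}} + \frac{1165}{173 - -1849} = \left(-4741\right) \left(-54\right) + \frac{1165}{173 + 1849} = 256014 + \frac{1165}{2022} = \frac{517661473}{2022}$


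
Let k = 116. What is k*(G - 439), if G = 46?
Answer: -45588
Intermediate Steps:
k*(G - 439) = 116*(46 - 439) = 116*(-393) = -45588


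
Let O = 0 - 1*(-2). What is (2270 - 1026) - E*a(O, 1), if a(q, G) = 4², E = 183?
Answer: -1684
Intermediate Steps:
O = 2 (O = 0 + 2 = 2)
a(q, G) = 16
(2270 - 1026) - E*a(O, 1) = (2270 - 1026) - 183*16 = 1244 - 1*2928 = 1244 - 2928 = -1684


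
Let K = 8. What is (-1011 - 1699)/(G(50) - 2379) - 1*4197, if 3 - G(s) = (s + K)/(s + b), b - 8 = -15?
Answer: -214462996/51113 ≈ -4195.9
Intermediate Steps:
b = -7 (b = 8 - 15 = -7)
G(s) = 3 - (8 + s)/(-7 + s) (G(s) = 3 - (s + 8)/(s - 7) = 3 - (8 + s)/(-7 + s))
(-1011 - 1699)/(G(50) - 2379) - 1*4197 = (-1011 - 1699)/((-29 + 2*50)/(-7 + 50) - 2379) - 1*4197 = -2710/((-29 + 100)/43 - 2379) - 4197 = -2710/((1/43)*71 - 2379) - 4197 = -2710/(71/43 - 2379) - 4197 = -2710/(-102226/43) - 4197 = -2710*(-43/102226) - 4197 = 58265/51113 - 4197 = -214462996/51113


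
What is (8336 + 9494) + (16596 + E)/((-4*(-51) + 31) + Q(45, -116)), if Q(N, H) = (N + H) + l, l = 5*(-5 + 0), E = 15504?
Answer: 2510470/139 ≈ 18061.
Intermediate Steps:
l = -25 (l = 5*(-5) = -25)
Q(N, H) = -25 + H + N (Q(N, H) = (N + H) - 25 = (H + N) - 25 = -25 + H + N)
(8336 + 9494) + (16596 + E)/((-4*(-51) + 31) + Q(45, -116)) = (8336 + 9494) + (16596 + 15504)/((-4*(-51) + 31) + (-25 - 116 + 45)) = 17830 + 32100/((204 + 31) - 96) = 17830 + 32100/(235 - 96) = 17830 + 32100/139 = 2510470/139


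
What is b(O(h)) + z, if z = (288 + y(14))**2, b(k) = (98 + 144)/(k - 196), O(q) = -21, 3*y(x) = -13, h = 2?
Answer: 157149439/1953 ≈ 80466.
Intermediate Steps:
y(x) = -13/3 (y(x) = (1/3)*(-13) = -13/3)
b(k) = 242/(-196 + k)
z = 724201/9 (z = (288 - 13/3)**2 = (851/3)**2 = 724201/9 ≈ 80467.)
b(O(h)) + z = 242/(-196 - 21) + 724201/9 = 242/(-217) + 724201/9 = 242*(-1/217) + 724201/9 = -242/217 + 724201/9 = 157149439/1953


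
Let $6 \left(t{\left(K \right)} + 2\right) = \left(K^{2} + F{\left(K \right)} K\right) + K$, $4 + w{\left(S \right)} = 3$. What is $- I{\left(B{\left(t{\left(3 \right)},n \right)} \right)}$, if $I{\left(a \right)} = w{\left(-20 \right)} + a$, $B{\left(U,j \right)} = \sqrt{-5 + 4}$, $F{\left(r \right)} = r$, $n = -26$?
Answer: $1 - i \approx 1.0 - 1.0 i$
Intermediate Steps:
$w{\left(S \right)} = -1$ ($w{\left(S \right)} = -4 + 3 = -1$)
$t{\left(K \right)} = -2 + \frac{K^{2}}{3} + \frac{K}{6}$ ($t{\left(K \right)} = -2 + \frac{\left(K^{2} + K K\right) + K}{6} = -2 + \frac{\left(K^{2} + K^{2}\right) + K}{6} = -2 + \frac{2 K^{2} + K}{6} = -2 + \frac{K + 2 K^{2}}{6} = -2 + \left(\frac{K^{2}}{3} + \frac{K}{6}\right) = -2 + \frac{K^{2}}{3} + \frac{K}{6}$)
$B{\left(U,j \right)} = i$ ($B{\left(U,j \right)} = \sqrt{-1} = i$)
$I{\left(a \right)} = -1 + a$
$- I{\left(B{\left(t{\left(3 \right)},n \right)} \right)} = - (-1 + i) = 1 - i$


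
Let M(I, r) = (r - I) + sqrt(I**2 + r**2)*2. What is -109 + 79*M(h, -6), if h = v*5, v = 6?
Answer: -2953 + 948*sqrt(26) ≈ 1880.9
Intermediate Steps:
h = 30 (h = 6*5 = 30)
M(I, r) = r - I + 2*sqrt(I**2 + r**2) (M(I, r) = (r - I) + 2*sqrt(I**2 + r**2) = r - I + 2*sqrt(I**2 + r**2))
-109 + 79*M(h, -6) = -109 + 79*(-6 - 1*30 + 2*sqrt(30**2 + (-6)**2)) = -109 + 79*(-6 - 30 + 2*sqrt(900 + 36)) = -109 + 79*(-6 - 30 + 2*sqrt(936)) = -109 + 79*(-6 - 30 + 2*(6*sqrt(26))) = -109 + 79*(-6 - 30 + 12*sqrt(26)) = -109 + 79*(-36 + 12*sqrt(26)) = -109 + (-2844 + 948*sqrt(26)) = -2953 + 948*sqrt(26)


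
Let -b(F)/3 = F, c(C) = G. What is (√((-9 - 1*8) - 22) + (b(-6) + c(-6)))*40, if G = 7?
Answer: 1000 + 40*I*√39 ≈ 1000.0 + 249.8*I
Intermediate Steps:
c(C) = 7
b(F) = -3*F
(√((-9 - 1*8) - 22) + (b(-6) + c(-6)))*40 = (√((-9 - 1*8) - 22) + (-3*(-6) + 7))*40 = (√((-9 - 8) - 22) + (18 + 7))*40 = (√(-17 - 22) + 25)*40 = (√(-39) + 25)*40 = (I*√39 + 25)*40 = (25 + I*√39)*40 = 1000 + 40*I*√39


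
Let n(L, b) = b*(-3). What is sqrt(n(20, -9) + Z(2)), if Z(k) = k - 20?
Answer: 3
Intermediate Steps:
n(L, b) = -3*b
Z(k) = -20 + k
sqrt(n(20, -9) + Z(2)) = sqrt(-3*(-9) + (-20 + 2)) = sqrt(27 - 18) = sqrt(9) = 3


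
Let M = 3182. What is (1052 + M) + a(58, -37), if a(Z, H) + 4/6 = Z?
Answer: 12874/3 ≈ 4291.3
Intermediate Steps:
a(Z, H) = -⅔ + Z
(1052 + M) + a(58, -37) = (1052 + 3182) + (-⅔ + 58) = 4234 + 172/3 = 12874/3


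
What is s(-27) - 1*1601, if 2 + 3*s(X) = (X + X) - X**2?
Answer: -5588/3 ≈ -1862.7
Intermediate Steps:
s(X) = -2/3 - X**2/3 + 2*X/3 (s(X) = -2/3 + ((X + X) - X**2)/3 = -2/3 + (2*X - X**2)/3 = -2/3 + (-X**2 + 2*X)/3 = -2/3 + (-X**2/3 + 2*X/3) = -2/3 - X**2/3 + 2*X/3)
s(-27) - 1*1601 = (-2/3 - 1/3*(-27)**2 + (2/3)*(-27)) - 1*1601 = (-2/3 - 1/3*729 - 18) - 1601 = (-2/3 - 243 - 18) - 1601 = -785/3 - 1601 = -5588/3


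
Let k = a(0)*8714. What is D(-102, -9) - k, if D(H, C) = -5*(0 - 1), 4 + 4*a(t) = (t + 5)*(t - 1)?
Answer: 39223/2 ≈ 19612.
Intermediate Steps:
a(t) = -1 + (-1 + t)*(5 + t)/4 (a(t) = -1 + ((t + 5)*(t - 1))/4 = -1 + ((5 + t)*(-1 + t))/4 = -1 + ((-1 + t)*(5 + t))/4 = -1 + (-1 + t)*(5 + t)/4)
k = -39213/2 (k = (-9/4 + 0 + (1/4)*0**2)*8714 = (-9/4 + 0 + (1/4)*0)*8714 = (-9/4 + 0 + 0)*8714 = -9/4*8714 = -39213/2 ≈ -19607.)
D(H, C) = 5 (D(H, C) = -5*(-1) = 5)
D(-102, -9) - k = 5 - 1*(-39213/2) = 5 + 39213/2 = 39223/2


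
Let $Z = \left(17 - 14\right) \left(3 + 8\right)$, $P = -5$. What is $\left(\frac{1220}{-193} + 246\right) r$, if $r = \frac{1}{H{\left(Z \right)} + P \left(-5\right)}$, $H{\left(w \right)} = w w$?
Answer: $\frac{23129}{107501} \approx 0.21515$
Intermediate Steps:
$Z = 33$ ($Z = 3 \cdot 11 = 33$)
$H{\left(w \right)} = w^{2}$
$r = \frac{1}{1114}$ ($r = \frac{1}{33^{2} - -25} = \frac{1}{1089 + 25} = \frac{1}{1114} \approx 0.00089767$)
$\left(\frac{1220}{-193} + 246\right) r = \left(\frac{1220}{-193} + 246\right) \frac{1}{1114} = \left(1220 \left(- \frac{1}{193}\right) + 246\right) \frac{1}{1114} = \left(- \frac{1220}{193} + 246\right) \frac{1}{1114} = \frac{46258}{193} \cdot \frac{1}{1114} = \frac{23129}{107501}$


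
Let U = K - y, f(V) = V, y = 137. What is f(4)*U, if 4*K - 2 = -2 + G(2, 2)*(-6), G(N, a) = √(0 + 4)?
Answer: -560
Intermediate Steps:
G(N, a) = 2 (G(N, a) = √4 = 2)
K = -3 (K = ½ + (-2 + 2*(-6))/4 = ½ + (-2 - 12)/4 = ½ + (¼)*(-14) = ½ - 7/2 = -3)
U = -140 (U = -3 - 1*137 = -3 - 137 = -140)
f(4)*U = 4*(-140) = -560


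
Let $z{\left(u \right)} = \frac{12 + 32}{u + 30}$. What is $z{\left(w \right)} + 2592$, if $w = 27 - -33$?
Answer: $\frac{116662}{45} \approx 2592.5$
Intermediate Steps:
$w = 60$ ($w = 27 + 33 = 60$)
$z{\left(u \right)} = \frac{44}{30 + u}$
$z{\left(w \right)} + 2592 = \frac{44}{30 + 60} + 2592 = \frac{44}{90} + 2592 = 44 \cdot \frac{1}{90} + 2592 = \frac{22}{45} + 2592 = \frac{116662}{45}$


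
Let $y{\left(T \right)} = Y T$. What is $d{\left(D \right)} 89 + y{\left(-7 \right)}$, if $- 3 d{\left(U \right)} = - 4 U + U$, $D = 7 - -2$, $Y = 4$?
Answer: $773$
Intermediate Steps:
$D = 9$ ($D = 7 + 2 = 9$)
$y{\left(T \right)} = 4 T$
$d{\left(U \right)} = U$ ($d{\left(U \right)} = - \frac{- 4 U + U}{3} = - \frac{\left(-3\right) U}{3} = U$)
$d{\left(D \right)} 89 + y{\left(-7 \right)} = 9 \cdot 89 + 4 \left(-7\right) = 801 - 28 = 773$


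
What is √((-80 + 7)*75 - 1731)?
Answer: I*√7206 ≈ 84.888*I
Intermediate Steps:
√((-80 + 7)*75 - 1731) = √(-73*75 - 1731) = √(-5475 - 1731) = √(-7206) = I*√7206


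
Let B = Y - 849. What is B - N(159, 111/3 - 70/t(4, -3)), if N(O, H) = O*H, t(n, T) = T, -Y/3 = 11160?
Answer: -43922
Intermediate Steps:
Y = -33480 (Y = -3*11160 = -33480)
B = -34329 (B = -33480 - 849 = -34329)
N(O, H) = H*O
B - N(159, 111/3 - 70/t(4, -3)) = -34329 - (111/3 - 70/(-3))*159 = -34329 - (111*(⅓) - 70*(-⅓))*159 = -34329 - (37 + 70/3)*159 = -34329 - 181*159/3 = -34329 - 1*9593 = -34329 - 9593 = -43922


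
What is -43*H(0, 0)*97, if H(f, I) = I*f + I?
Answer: 0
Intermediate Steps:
H(f, I) = I + I*f
-43*H(0, 0)*97 = -0*(1 + 0)*97 = -0*97 = -43*0*97 = 0*97 = 0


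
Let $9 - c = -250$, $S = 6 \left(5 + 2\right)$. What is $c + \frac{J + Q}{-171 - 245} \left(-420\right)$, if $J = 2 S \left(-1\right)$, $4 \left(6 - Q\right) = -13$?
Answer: $\frac{5873}{32} \approx 183.53$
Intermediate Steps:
$S = 42$ ($S = 6 \cdot 7 = 42$)
$c = 259$ ($c = 9 - -250 = 9 + 250 = 259$)
$Q = \frac{37}{4}$ ($Q = 6 - - \frac{13}{4} = 6 + \frac{13}{4} = \frac{37}{4} \approx 9.25$)
$J = -84$ ($J = 2 \cdot 42 \left(-1\right) = 84 \left(-1\right) = -84$)
$c + \frac{J + Q}{-171 - 245} \left(-420\right) = 259 + \frac{-84 + \frac{37}{4}}{-171 - 245} \left(-420\right) = 259 + - \frac{299}{4 \left(-416\right)} \left(-420\right) = 259 + \left(- \frac{299}{4}\right) \left(- \frac{1}{416}\right) \left(-420\right) = 259 + \frac{23}{128} \left(-420\right) = 259 - \frac{2415}{32} = \frac{5873}{32}$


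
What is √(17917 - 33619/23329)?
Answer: √9750403934346/23329 ≈ 133.85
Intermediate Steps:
√(17917 - 33619/23329) = √(417952074/23329) = √9750403934346/23329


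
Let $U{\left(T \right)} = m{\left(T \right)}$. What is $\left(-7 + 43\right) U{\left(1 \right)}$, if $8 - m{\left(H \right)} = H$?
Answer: $252$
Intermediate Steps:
$m{\left(H \right)} = 8 - H$
$U{\left(T \right)} = 8 - T$
$\left(-7 + 43\right) U{\left(1 \right)} = \left(-7 + 43\right) \left(8 - 1\right) = 36 \left(8 - 1\right) = 36 \cdot 7 = 252$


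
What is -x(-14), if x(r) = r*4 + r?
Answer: 70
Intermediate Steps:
x(r) = 5*r (x(r) = 4*r + r = 5*r)
-x(-14) = -5*(-14) = -1*(-70) = 70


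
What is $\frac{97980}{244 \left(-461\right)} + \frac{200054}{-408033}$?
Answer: $- \frac{15620486869}{11474295993} \approx -1.3613$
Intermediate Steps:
$\frac{97980}{244 \left(-461\right)} + \frac{200054}{-408033} = \frac{97980}{-112484} + 200054 \left(- \frac{1}{408033}\right) = 97980 \left(- \frac{1}{112484}\right) - \frac{200054}{408033} = - \frac{24495}{28121} - \frac{200054}{408033} = - \frac{15620486869}{11474295993}$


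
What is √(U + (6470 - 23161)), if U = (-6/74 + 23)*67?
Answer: I*√20747787/37 ≈ 123.11*I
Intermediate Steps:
U = 56816/37 (U = (-6*1/74 + 23)*67 = (-3/37 + 23)*67 = (848/37)*67 = 56816/37 ≈ 1535.6)
√(U + (6470 - 23161)) = √(56816/37 + (6470 - 23161)) = √(56816/37 - 16691) = √(-560751/37) = I*√20747787/37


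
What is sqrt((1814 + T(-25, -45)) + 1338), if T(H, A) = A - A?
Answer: 4*sqrt(197) ≈ 56.143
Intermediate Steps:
T(H, A) = 0
sqrt((1814 + T(-25, -45)) + 1338) = sqrt((1814 + 0) + 1338) = sqrt(1814 + 1338) = sqrt(3152) = 4*sqrt(197)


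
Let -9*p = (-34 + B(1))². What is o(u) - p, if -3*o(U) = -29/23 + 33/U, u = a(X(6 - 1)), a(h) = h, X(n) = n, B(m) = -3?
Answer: 155593/1035 ≈ 150.33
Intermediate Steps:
p = -1369/9 (p = -(-34 - 3)²/9 = -⅑*(-37)² = -⅑*1369 = -1369/9 ≈ -152.11)
u = 5 (u = 6 - 1 = 5)
o(U) = 29/69 - 11/U (o(U) = -(-29/23 + 33/U)/3 = 29/69 - 11/U)
o(u) - p = (29/69 - 11/5) - 1*(-1369/9) = (29/69 - 11*⅕) + 1369/9 = (29/69 - 11/5) + 1369/9 = -614/345 + 1369/9 = 155593/1035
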